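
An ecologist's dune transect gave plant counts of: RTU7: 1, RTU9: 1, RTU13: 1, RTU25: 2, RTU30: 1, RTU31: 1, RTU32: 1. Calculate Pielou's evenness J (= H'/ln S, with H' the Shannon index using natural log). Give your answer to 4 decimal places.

Total N = 1+1+1+2+1+1+1 = 8, so the proportions are 0.125, 0.125, 0.125, 0.25, 0.125, 0.125, 0.125 (working shown to 6 dp, full precision carried).
H' = −Σ pᵢ ln pᵢ = −((-0.259930) + (-0.259930) + (-0.259930) + (-0.346574) + (-0.259930) + (-0.259930) + (-0.259930)) = 1.906155.
With S = 7 species, ln S = 1.945910, so J = 1.906155/1.945910 = 0.979570, i.e. 0.9796 to 4 decimal places.

0.9796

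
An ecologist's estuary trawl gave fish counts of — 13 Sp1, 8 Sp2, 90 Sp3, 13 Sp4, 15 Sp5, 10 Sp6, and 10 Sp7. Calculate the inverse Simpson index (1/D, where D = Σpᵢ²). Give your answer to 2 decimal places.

2.83

Total N = 13+8+90+13+15+10+10 = 159, so the proportions are 0.08176, 0.05031, 0.56604, 0.08176, 0.09434, 0.06289, 0.06289 (working shown to 5 dp, full precision carried).
D = 0.08176² + 0.05031² + 0.56604² + 0.08176² + 0.09434² + 0.06289² + 0.06289² = 0.00668 + 0.00253 + 0.32040 + 0.00668 + 0.00890 + 0.00396 + 0.00396 = 0.35311.
So 1/D = 2.8320, i.e. 2.83 to 2 decimal places.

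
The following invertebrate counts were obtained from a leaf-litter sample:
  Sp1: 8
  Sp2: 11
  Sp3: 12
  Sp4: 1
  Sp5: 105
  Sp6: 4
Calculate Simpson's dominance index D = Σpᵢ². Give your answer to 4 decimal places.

0.5720

Total N = 8+11+12+1+105+4 = 141, so the proportions are 0.056738, 0.078014, 0.085106, 0.007092, 0.744681, 0.028369 (working shown to 6 dp, full precision carried).
D = 0.056738² + 0.078014² + 0.085106² + 0.007092² + 0.744681² + 0.028369² = 0.003219 + 0.006086 + 0.007243 + 0.000050 + 0.554550 + 0.000805 = 0.571953.
To 4 decimal places, D = 0.5720.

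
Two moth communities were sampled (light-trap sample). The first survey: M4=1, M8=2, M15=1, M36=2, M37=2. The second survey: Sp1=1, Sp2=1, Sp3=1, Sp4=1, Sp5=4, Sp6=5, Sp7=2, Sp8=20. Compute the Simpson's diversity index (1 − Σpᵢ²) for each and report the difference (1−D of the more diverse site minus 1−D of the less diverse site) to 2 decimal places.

The first survey: N=8, proportions 0.125, 0.25, 0.125, 0.25, 0.25, giving 1−D = 0.78125 (working shown to 5 dp, full precision carried).
The second survey: N=35, proportions 0.02857, 0.02857, 0.02857, 0.02857, 0.11429, 0.14286, 0.05714, 0.57143, giving 1−D = 0.63347.
Difference = |0.78125 − 0.63347| = 0.14778, i.e. 0.15 to 2 decimal places.

0.15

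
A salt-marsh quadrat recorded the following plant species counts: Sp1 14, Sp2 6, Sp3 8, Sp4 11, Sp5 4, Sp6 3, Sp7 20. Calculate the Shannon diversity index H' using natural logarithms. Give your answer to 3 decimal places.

1.774

Total N = 14+6+8+11+4+3+20 = 66, so the proportions are 0.21212, 0.09091, 0.12121, 0.16667, 0.06061, 0.04545, 0.30303 (working shown to 5 dp, full precision carried).
Each pᵢ ln pᵢ term: 0.21212×(-1.55060)=-0.32891, 0.09091×(-2.39790)=-0.21799, 0.12121×(-2.11021)=-0.25578, 0.16667×(-1.79176)=-0.29863, 0.06061×(-2.80336)=-0.16990, 0.04545×(-3.09104)=-0.14050, 0.30303×(-1.19392)=-0.36179.
Sum = -1.77351, so H' = 1.774.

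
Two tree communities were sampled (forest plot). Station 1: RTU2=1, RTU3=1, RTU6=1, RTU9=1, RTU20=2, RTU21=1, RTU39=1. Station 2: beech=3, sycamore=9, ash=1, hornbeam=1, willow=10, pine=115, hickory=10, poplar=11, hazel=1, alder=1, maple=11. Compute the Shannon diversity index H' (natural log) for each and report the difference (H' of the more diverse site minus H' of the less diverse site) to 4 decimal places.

Station 1: N=8, proportions 0.125, 0.125, 0.125, 0.125, 0.25, 0.125, 0.125, giving H' = 1.906155 (working shown to 6 dp, full precision carried).
Station 2: N=173, proportions 0.017341, 0.052023, 0.00578, 0.00578, 0.057803, 0.66474, 0.057803, 0.063584, 0.00578, 0.00578, 0.063584, giving H' = 1.294659.
Difference = |1.906155 − 1.294659| = 0.611496, i.e. 0.6115 to 4 decimal places.

0.6115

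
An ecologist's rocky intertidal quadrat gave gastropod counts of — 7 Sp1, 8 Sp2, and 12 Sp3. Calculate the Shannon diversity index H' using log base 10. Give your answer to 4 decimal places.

0.4650

Total N = 7+8+12 = 27, so the proportions are 0.259259, 0.296296, 0.444444 (working shown to 6 dp, full precision carried).
Each pᵢ log₁₀ pᵢ term: 0.259259×(-0.586266)=-0.151995, 0.296296×(-0.528274)=-0.156526, 0.444444×(-0.352183)=-0.156526.
Sum = -0.465046, so H' = 0.4650.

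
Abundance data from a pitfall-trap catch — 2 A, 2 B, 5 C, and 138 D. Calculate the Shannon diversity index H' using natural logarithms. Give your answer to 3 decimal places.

Total N = 2+2+5+138 = 147, so the proportions are 0.01361, 0.01361, 0.03401, 0.93878 (working shown to 5 dp, full precision carried).
Each pᵢ ln pᵢ term: 0.01361×(-4.29729)=-0.05847, 0.01361×(-4.29729)=-0.05847, 0.03401×(-3.38099)=-0.11500, 0.93878×(-0.06318)=-0.05931.
Sum = -0.29124, so H' = 0.291.

0.291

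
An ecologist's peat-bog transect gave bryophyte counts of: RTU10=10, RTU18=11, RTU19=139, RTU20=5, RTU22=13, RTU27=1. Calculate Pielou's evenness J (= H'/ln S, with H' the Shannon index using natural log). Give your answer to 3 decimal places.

0.473

Total N = 10+11+139+5+13+1 = 179, so the proportions are 0.05587, 0.06145, 0.77654, 0.02793, 0.07263, 0.00559 (working shown to 5 dp, full precision carried).
H' = −Σ pᵢ ln pᵢ = −((-0.16116) + (-0.17142) + (-0.19640) + (-0.09994) + (-0.19046) + (-0.02898)) = 0.84836.
With S = 6 species, ln S = 1.79176, so J = 0.84836/1.79176 = 0.47348, i.e. 0.473 to 3 decimal places.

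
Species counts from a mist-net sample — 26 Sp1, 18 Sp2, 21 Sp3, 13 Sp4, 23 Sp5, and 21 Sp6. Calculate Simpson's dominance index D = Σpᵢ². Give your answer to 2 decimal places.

Total N = 26+18+21+13+23+21 = 122, so the proportions are 0.2131, 0.1475, 0.1721, 0.1066, 0.1885, 0.1721 (working shown to 4 dp, full precision carried).
D = 0.2131² + 0.1475² + 0.1721² + 0.1066² + 0.1885² + 0.1721² = 0.0454 + 0.0218 + 0.0296 + 0.0114 + 0.0355 + 0.0296 = 0.1733.
To 2 decimal places, D = 0.17.

0.17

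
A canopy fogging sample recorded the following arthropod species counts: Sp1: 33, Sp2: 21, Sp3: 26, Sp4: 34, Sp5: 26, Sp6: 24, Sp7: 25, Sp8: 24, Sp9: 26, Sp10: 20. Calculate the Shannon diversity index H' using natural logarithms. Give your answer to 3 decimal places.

2.289

Total N = 33+21+26+34+26+24+25+24+26+20 = 259, so the proportions are 0.12741, 0.08108, 0.10039, 0.13127, 0.10039, 0.09266, 0.09653, 0.09266, 0.10039, 0.07722 (working shown to 5 dp, full precision carried).
Each pᵢ ln pᵢ term: 0.12741×(-2.06032)=-0.26251, 0.08108×(-2.51231)=-0.20370, 0.10039×(-2.29873)=-0.23076, 0.13127×(-2.03047)=-0.26655, 0.10039×(-2.29873)=-0.23076, 0.09266×(-2.37877)=-0.22043, 0.09653×(-2.33795)=-0.22567, 0.09266×(-2.37877)=-0.22043, 0.10039×(-2.29873)=-0.23076, 0.07722×(-2.56110)=-0.19777.
Sum = -2.28934, so H' = 2.289.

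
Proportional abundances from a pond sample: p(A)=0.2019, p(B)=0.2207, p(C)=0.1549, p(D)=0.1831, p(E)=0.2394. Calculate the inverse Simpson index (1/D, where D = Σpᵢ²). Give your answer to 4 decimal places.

4.8947

D = 0.2019² + 0.2207² + 0.1549² + 0.1831² + 0.2394² = 0.04076361 + 0.04870849 + 0.02399401 + 0.03352561 + 0.05731236 = 0.20430408 (working shown to 8 dp, full precision carried).
So 1/D = 4.894665, i.e. 4.8947 to 4 decimal places.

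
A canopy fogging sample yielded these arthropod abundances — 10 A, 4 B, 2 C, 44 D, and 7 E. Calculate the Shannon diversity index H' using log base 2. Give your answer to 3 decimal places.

Total N = 10+4+2+44+7 = 67, so the proportions are 0.14925, 0.0597, 0.02985, 0.65672, 0.10448 (working shown to 5 dp, full precision carried).
Each pᵢ log₂ pᵢ term: 0.14925×(-2.74416)=-0.40958, 0.0597×(-4.06609)=-0.24275, 0.02985×(-5.06609)=-0.15123, 0.65672×(-0.60666)=-0.39840, 0.10448×(-3.25873)=-0.34046.
Sum = -1.54242, so H' = 1.542.

1.542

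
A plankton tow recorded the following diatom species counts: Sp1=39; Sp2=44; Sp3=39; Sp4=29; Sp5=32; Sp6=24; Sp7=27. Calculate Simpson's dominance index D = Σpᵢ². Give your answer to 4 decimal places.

Total N = 39+44+39+29+32+24+27 = 234, so the proportions are 0.166667, 0.188034, 0.166667, 0.123932, 0.136752, 0.102564, 0.115385 (working shown to 6 dp, full precision carried).
D = 0.166667² + 0.188034² + 0.166667² + 0.123932² + 0.136752² + 0.102564² + 0.115385² = 0.027778 + 0.035357 + 0.027778 + 0.015359 + 0.018701 + 0.010519 + 0.013314 = 0.148806.
To 4 decimal places, D = 0.1488.

0.1488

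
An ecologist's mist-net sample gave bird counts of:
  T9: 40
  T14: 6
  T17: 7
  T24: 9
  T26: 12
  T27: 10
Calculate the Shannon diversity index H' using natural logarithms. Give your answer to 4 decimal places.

1.5195

Total N = 40+6+7+9+12+10 = 84, so the proportions are 0.47619, 0.071429, 0.083333, 0.107143, 0.142857, 0.119048 (working shown to 6 dp, full precision carried).
Each pᵢ ln pᵢ term: 0.47619×(-0.741937)=-0.353303, 0.071429×(-2.639057)=-0.188504, 0.083333×(-2.484907)=-0.207076, 0.107143×(-2.233592)=-0.239313, 0.142857×(-1.945910)=-0.277987, 0.119048×(-2.128232)=-0.253361.
Sum = -1.519545, so H' = 1.5195.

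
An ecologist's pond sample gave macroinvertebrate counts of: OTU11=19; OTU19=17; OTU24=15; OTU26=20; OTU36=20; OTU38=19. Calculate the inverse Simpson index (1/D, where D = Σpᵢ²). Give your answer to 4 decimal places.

Total N = 19+17+15+20+20+19 = 110, so the proportions are 0.17272727, 0.15454545, 0.13636364, 0.18181818, 0.18181818, 0.17272727 (working shown to 8 dp, full precision carried).
D = 0.17272727² + 0.15454545² + 0.13636364² + 0.18181818² + 0.18181818² + 0.17272727² = 0.02983471 + 0.02388430 + 0.01859504 + 0.03305785 + 0.03305785 + 0.02983471 = 0.16826446.
So 1/D = 5.943026, i.e. 5.9430 to 4 decimal places.

5.9430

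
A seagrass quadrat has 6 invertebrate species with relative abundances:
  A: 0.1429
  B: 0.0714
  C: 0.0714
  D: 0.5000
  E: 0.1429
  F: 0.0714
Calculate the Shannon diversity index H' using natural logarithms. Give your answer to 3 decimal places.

Each pᵢ ln pᵢ term (working shown to 5 dp, full precision carried): 0.1429×(-1.94561)=-0.27803, 0.0714×(-2.63946)=-0.18846, 0.0714×(-2.63946)=-0.18846, 0.5×(-0.69315)=-0.34657, 0.1429×(-1.94561)=-0.27803, 0.0714×(-2.63946)=-0.18846.
Sum = -1.46800, so H' = 1.468.

1.468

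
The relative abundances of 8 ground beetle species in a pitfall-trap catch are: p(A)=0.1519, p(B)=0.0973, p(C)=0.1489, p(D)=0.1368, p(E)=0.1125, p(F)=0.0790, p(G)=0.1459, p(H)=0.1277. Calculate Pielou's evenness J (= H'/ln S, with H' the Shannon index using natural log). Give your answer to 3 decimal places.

0.990

H' = −Σ pᵢ ln pᵢ = −((-0.28626) + (-0.22670) + (-0.28358) + (-0.27213) + (-0.24579) + (-0.20053) + (-0.28083) + (-0.26282)) = 2.05864 (working shown to 5 dp, full precision carried).
With S = 8 species, ln S = 2.07944, so J = 2.05864/2.07944 = 0.98999, i.e. 0.990 to 3 decimal places.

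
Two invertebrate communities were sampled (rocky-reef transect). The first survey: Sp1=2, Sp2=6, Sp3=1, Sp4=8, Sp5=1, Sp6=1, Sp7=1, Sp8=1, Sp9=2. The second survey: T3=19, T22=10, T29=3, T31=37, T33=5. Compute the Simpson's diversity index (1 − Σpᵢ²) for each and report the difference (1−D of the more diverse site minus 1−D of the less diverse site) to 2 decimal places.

The first survey: N=23, proportions 0.087, 0.2609, 0.0435, 0.3478, 0.0435, 0.0435, 0.0435, 0.0435, 0.087, giving 1−D = 0.7864 (working shown to 4 dp, full precision carried).
The second survey: N=74, proportions 0.2568, 0.1351, 0.0405, 0.5, 0.0676, giving 1−D = 0.6596.
Difference = |0.7864 − 0.6596| = 0.1268, i.e. 0.13 to 2 decimal places.

0.13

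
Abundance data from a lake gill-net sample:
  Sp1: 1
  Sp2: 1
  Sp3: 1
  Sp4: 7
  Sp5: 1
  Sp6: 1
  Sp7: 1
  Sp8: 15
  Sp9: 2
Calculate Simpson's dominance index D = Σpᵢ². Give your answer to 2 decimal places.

Total N = 1+1+1+7+1+1+1+15+2 = 30, so the proportions are 0.0333, 0.0333, 0.0333, 0.2333, 0.0333, 0.0333, 0.0333, 0.5, 0.0667 (working shown to 4 dp, full precision carried).
D = 0.0333² + 0.0333² + 0.0333² + 0.2333² + 0.0333² + 0.0333² + 0.0333² + 0.5² + 0.0667² = 0.0011 + 0.0011 + 0.0011 + 0.0544 + 0.0011 + 0.0011 + 0.0011 + 0.2500 + 0.0044 = 0.3156.
To 2 decimal places, D = 0.32.

0.32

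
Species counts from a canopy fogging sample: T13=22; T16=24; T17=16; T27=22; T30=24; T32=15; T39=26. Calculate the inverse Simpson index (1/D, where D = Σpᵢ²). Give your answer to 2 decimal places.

6.77

Total N = 22+24+16+22+24+15+26 = 149, so the proportions are 0.147651, 0.161074, 0.107383, 0.147651, 0.161074, 0.100671, 0.174497 (working shown to 6 dp, full precision carried).
D = 0.147651² + 0.161074² + 0.107383² + 0.147651² + 0.161074² + 0.100671² + 0.174497² = 0.021801 + 0.025945 + 0.011531 + 0.021801 + 0.025945 + 0.010135 + 0.030449 = 0.147606.
So 1/D = 6.7748, i.e. 6.77 to 2 decimal places.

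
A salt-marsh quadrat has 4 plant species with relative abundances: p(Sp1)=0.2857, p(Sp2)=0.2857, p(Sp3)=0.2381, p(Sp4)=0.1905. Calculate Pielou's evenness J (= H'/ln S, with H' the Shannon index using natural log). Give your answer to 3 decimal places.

0.991

H' = −Σ pᵢ ln pᵢ = −((-0.35793) + (-0.35793) + (-0.34169) + (-0.31587)) = 1.37341 (working shown to 5 dp, full precision carried).
With S = 4 species, ln S = 1.38629, so J = 1.37341/1.38629 = 0.99071, i.e. 0.991 to 3 decimal places.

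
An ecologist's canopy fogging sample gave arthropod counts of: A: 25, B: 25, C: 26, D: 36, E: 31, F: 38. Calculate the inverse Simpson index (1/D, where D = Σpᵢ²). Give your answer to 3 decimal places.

Total N = 25+25+26+36+31+38 = 181, so the proportions are 0.1381215, 0.1381215, 0.1436464, 0.198895, 0.1712707, 0.2099448 (working shown to 7 dp, full precision carried).
D = 0.1381215² + 0.1381215² + 0.1436464² + 0.198895² + 0.1712707² + 0.2099448² = 0.0190776 + 0.0190776 + 0.0206343 + 0.0395592 + 0.0293337 + 0.0440768 = 0.1717591.
So 1/D = 5.82211, i.e. 5.822 to 3 decimal places.

5.822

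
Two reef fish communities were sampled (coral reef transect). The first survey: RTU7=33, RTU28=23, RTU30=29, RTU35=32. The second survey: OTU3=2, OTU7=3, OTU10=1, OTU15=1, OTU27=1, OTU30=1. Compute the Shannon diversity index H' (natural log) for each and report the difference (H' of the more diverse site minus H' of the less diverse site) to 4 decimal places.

The first survey: N=117, proportions 0.282051, 0.196581, 0.247863, 0.273504, giving H' = 1.377078 (working shown to 6 dp, full precision carried).
The second survey: N=9, proportions 0.222222, 0.333333, 0.111111, 0.111111, 0.111111, 0.111111, giving H' = 1.676988.
Difference = |1.377078 − 1.676988| = 0.299910, i.e. 0.2999 to 4 decimal places.

0.2999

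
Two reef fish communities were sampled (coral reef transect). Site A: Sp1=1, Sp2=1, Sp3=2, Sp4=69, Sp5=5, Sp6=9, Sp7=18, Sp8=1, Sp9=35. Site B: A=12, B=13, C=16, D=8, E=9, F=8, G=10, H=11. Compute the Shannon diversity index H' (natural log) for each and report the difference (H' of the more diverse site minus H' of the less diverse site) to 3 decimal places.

Site A: N=141, proportions 0.00709, 0.00709, 0.01418, 0.48936, 0.03546, 0.06383, 0.12766, 0.00709, 0.24823, giving H' = 1.41808 (working shown to 5 dp, full precision carried).
Site B: N=87, proportions 0.13793, 0.14943, 0.18391, 0.09195, 0.10345, 0.09195, 0.11494, 0.12644, giving H' = 2.05242.
Difference = |1.41808 − 2.05242| = 0.63434, i.e. 0.634 to 3 decimal places.

0.634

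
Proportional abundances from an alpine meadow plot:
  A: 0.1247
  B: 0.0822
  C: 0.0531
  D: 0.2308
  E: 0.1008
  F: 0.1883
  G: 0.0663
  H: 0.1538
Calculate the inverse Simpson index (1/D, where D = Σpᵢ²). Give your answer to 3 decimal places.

D = 0.1247² + 0.0822² + 0.0531² + 0.2308² + 0.1008² + 0.1883² + 0.0663² + 0.1538² = 0.0155501 + 0.0067568 + 0.0028196 + 0.0532686 + 0.0101606 + 0.0354569 + 0.0043957 + 0.0236544 = 0.1520628 (working shown to 7 dp, full precision carried).
So 1/D = 6.57623, i.e. 6.576 to 3 decimal places.

6.576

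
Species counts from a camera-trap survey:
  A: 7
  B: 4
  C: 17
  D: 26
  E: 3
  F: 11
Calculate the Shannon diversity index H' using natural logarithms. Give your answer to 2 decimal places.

Total N = 7+4+17+26+3+11 = 68, so the proportions are 0.1029, 0.0588, 0.25, 0.3824, 0.0441, 0.1618 (working shown to 4 dp, full precision carried).
Each pᵢ ln pᵢ term: 0.1029×(-2.2736)=-0.2340, 0.0588×(-2.8332)=-0.1667, 0.25×(-1.3863)=-0.3466, 0.3824×(-0.9614)=-0.3676, 0.0441×(-3.1209)=-0.1377, 0.1618×(-1.8216)=-0.2947.
Sum = -1.5472, so H' = 1.55.

1.55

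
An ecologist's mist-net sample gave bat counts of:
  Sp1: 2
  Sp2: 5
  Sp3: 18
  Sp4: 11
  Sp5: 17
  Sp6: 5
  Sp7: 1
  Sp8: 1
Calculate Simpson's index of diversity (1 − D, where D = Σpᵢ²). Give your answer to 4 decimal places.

Total N = 2+5+18+11+17+5+1+1 = 60, so the proportions are 0.033333, 0.083333, 0.3, 0.183333, 0.283333, 0.083333, 0.016667, 0.016667 (working shown to 6 dp, full precision carried).
D = 0.033333² + 0.083333² + 0.3² + 0.183333² + 0.283333² + 0.083333² + 0.016667² + 0.016667² = 0.001111 + 0.006944 + 0.090000 + 0.033611 + 0.080278 + 0.006944 + 0.000278 + 0.000278 = 0.219444.
So 1 − D = 0.780556, i.e. 0.7806 to 4 decimal places.

0.7806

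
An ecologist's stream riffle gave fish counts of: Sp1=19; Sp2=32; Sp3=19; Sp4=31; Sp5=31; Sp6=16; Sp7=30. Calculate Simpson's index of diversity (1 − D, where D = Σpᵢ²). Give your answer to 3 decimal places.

Total N = 19+32+19+31+31+16+30 = 178, so the proportions are 0.10674, 0.17978, 0.10674, 0.17416, 0.17416, 0.08989, 0.16854 (working shown to 5 dp, full precision carried).
D = 0.10674² + 0.17978² + 0.10674² + 0.17416² + 0.17416² + 0.08989² + 0.16854² = 0.01139 + 0.03232 + 0.01139 + 0.03033 + 0.03033 + 0.00808 + 0.02841 = 0.15225.
So 1 − D = 0.84775, i.e. 0.848 to 3 decimal places.

0.848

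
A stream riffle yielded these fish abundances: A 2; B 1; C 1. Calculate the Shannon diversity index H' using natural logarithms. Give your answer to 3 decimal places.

Total N = 2+1+1 = 4, so the proportions are 0.5, 0.25, 0.25 (working shown to 5 dp, full precision carried).
Each pᵢ ln pᵢ term: 0.5×(-0.69315)=-0.34657, 0.25×(-1.38629)=-0.34657, 0.25×(-1.38629)=-0.34657.
Sum = -1.03972, so H' = 1.040.

1.040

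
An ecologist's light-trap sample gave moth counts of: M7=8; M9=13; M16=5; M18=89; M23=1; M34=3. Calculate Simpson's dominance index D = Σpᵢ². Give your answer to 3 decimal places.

0.578

Total N = 8+13+5+89+1+3 = 119, so the proportions are 0.06723, 0.10924, 0.04202, 0.7479, 0.0084, 0.02521 (working shown to 5 dp, full precision carried).
D = 0.06723² + 0.10924² + 0.04202² + 0.7479² + 0.0084² + 0.02521² = 0.00452 + 0.01193 + 0.00177 + 0.55935 + 0.00007 + 0.00064 = 0.57828.
To 3 decimal places, D = 0.578.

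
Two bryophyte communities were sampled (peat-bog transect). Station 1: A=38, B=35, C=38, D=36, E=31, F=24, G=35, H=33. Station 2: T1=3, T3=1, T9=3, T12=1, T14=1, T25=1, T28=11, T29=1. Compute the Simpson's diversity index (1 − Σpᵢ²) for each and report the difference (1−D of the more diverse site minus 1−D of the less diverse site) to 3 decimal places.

0.170

Station 1: N=270, proportions 0.14074074, 0.12962963, 0.14074074, 0.13333333, 0.11481481, 0.08888889, 0.12962963, 0.12222222, giving 1−D = 0.87297668 (working shown to 8 dp, full precision carried).
Station 2: N=22, proportions 0.13636364, 0.04545455, 0.13636364, 0.04545455, 0.04545455, 0.04545455, 0.5, 0.04545455, giving 1−D = 0.70247934.
Difference = |0.87297668 − 0.70247934| = 0.17049734, i.e. 0.170 to 3 decimal places.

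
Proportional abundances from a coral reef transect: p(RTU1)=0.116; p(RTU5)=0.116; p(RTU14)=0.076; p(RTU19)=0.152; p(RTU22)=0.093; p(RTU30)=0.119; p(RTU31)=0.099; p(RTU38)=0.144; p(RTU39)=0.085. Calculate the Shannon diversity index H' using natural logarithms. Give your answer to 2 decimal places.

Each pᵢ ln pᵢ term (working shown to 4 dp, full precision carried): 0.116×(-2.1542)=-0.2499, 0.116×(-2.1542)=-0.2499, 0.076×(-2.5770)=-0.1959, 0.152×(-1.8839)=-0.2863, 0.093×(-2.3752)=-0.2209, 0.119×(-2.1286)=-0.2533, 0.099×(-2.3126)=-0.2290, 0.144×(-1.9379)=-0.2791, 0.085×(-2.4651)=-0.2095.
Sum = -2.1737, so H' = 2.17.

2.17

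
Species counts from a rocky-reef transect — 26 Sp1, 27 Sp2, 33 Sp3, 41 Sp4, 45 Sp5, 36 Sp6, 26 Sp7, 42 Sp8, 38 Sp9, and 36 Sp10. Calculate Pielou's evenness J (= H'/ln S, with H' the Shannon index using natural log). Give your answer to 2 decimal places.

0.99

Total N = 26+27+33+41+45+36+26+42+38+36 = 350, so the proportions are 0.0743, 0.0771, 0.0943, 0.1171, 0.1286, 0.1029, 0.0743, 0.12, 0.1086, 0.1029 (working shown to 4 dp, full precision carried).
H' = −Σ pᵢ ln pᵢ = −((-0.1931) + (-0.1976) + (-0.2226) + (-0.2512) + (-0.2637) + (-0.2339) + (-0.1931) + (-0.2544) + (-0.2411) + (-0.2339)) = 2.2849.
With S = 10 species, ln S = 2.3026, so J = 2.2849/2.3026 = 0.9923, i.e. 0.99 to 2 decimal places.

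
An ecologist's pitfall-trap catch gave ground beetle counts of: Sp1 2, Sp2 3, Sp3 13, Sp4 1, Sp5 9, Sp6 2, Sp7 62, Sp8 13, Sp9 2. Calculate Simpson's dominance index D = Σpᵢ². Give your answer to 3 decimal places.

0.374

Total N = 2+3+13+1+9+2+62+13+2 = 107, so the proportions are 0.01869, 0.02804, 0.1215, 0.00935, 0.08411, 0.01869, 0.57944, 0.1215, 0.01869 (working shown to 5 dp, full precision carried).
D = 0.01869² + 0.02804² + 0.1215² + 0.00935² + 0.08411² + 0.01869² + 0.57944² + 0.1215² + 0.01869² = 0.00035 + 0.00079 + 0.01476 + 0.00009 + 0.00707 + 0.00035 + 0.33575 + 0.01476 + 0.00035 = 0.37427.
To 3 decimal places, D = 0.374.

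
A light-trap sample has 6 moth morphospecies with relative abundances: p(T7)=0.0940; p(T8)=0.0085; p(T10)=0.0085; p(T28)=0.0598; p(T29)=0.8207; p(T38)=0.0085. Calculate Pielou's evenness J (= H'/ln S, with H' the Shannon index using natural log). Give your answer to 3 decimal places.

H' = −Σ pᵢ ln pᵢ = −((-0.22226) + (-0.04053) + (-0.04053) + (-0.16844) + (-0.16217) + (-0.04053)) = 0.67445 (working shown to 5 dp, full precision carried).
With S = 6 species, ln S = 1.79176, so J = 0.67445/1.79176 = 0.37642, i.e. 0.376 to 3 decimal places.

0.376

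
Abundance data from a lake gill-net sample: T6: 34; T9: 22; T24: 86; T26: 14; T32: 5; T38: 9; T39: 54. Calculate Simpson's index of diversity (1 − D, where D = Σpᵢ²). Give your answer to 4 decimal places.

0.7558

Total N = 34+22+86+14+5+9+54 = 224, so the proportions are 0.151786, 0.098214, 0.383929, 0.0625, 0.022321, 0.040179, 0.241071 (working shown to 6 dp, full precision carried).
D = 0.151786² + 0.098214² + 0.383929² + 0.0625² + 0.022321² + 0.040179² + 0.241071² = 0.023039 + 0.009646 + 0.147401 + 0.003906 + 0.000498 + 0.001614 + 0.058115 = 0.244220.
So 1 − D = 0.755780, i.e. 0.7558 to 4 decimal places.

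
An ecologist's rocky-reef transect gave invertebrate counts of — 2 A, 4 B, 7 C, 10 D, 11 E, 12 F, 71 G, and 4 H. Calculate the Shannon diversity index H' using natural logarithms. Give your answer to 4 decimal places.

1.4241

Total N = 2+4+7+10+11+12+71+4 = 121, so the proportions are 0.016529, 0.033058, 0.057851, 0.082645, 0.090909, 0.099174, 0.586777, 0.033058 (working shown to 6 dp, full precision carried).
Each pᵢ ln pᵢ term: 0.016529×(-4.102643)=-0.067812, 0.033058×(-3.409496)=-0.112711, 0.057851×(-2.849880)=-0.164869, 0.082645×(-2.493205)=-0.206050, 0.090909×(-2.397895)=-0.217990, 0.099174×(-2.310884)=-0.229179, 0.586777×(-0.533111)=-0.312817, 0.033058×(-3.409496)=-0.112711.
Sum = -1.424139, so H' = 1.4241.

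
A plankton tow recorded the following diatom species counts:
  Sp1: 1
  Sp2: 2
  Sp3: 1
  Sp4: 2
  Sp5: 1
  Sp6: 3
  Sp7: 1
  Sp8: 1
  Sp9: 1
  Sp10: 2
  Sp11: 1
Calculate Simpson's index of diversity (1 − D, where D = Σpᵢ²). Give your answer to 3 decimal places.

Total N = 1+2+1+2+1+3+1+1+1+2+1 = 16, so the proportions are 0.0625, 0.125, 0.0625, 0.125, 0.0625, 0.1875, 0.0625, 0.0625, 0.0625, 0.125, 0.0625 (working shown to 5 dp, full precision carried).
D = 0.0625² + 0.125² + 0.0625² + 0.125² + 0.0625² + 0.1875² + 0.0625² + 0.0625² + 0.0625² + 0.125² + 0.0625² = 0.00391 + 0.01562 + 0.00391 + 0.01562 + 0.00391 + 0.03516 + 0.00391 + 0.00391 + 0.00391 + 0.01562 + 0.00391 = 0.10938.
So 1 − D = 0.89062, i.e. 0.891 to 3 decimal places.

0.891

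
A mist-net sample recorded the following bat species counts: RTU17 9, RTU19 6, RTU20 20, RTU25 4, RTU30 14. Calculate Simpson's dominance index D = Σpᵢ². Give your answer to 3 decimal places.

Total N = 9+6+20+4+14 = 53, so the proportions are 0.16981, 0.11321, 0.37736, 0.07547, 0.26415 (working shown to 5 dp, full precision carried).
D = 0.16981² + 0.11321² + 0.37736² + 0.07547² + 0.26415² = 0.02884 + 0.01282 + 0.14240 + 0.00570 + 0.06978 = 0.25952.
To 3 decimal places, D = 0.260.

0.260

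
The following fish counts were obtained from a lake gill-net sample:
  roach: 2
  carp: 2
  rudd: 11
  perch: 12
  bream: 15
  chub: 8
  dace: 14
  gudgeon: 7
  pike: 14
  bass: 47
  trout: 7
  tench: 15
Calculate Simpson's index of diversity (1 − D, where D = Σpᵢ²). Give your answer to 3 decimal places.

0.853

Total N = 2+2+11+12+15+8+14+7+14+47+7+15 = 154, so the proportions are 0.01299, 0.01299, 0.07143, 0.07792, 0.0974, 0.05195, 0.09091, 0.04545, 0.09091, 0.30519, 0.04545, 0.0974 (working shown to 5 dp, full precision carried).
D = 0.01299² + 0.01299² + 0.07143² + 0.07792² + 0.0974² + 0.05195² + 0.09091² + 0.04545² + 0.09091² + 0.30519² + 0.04545² + 0.0974² = 0.00017 + 0.00017 + 0.00510 + 0.00607 + 0.00949 + 0.00270 + 0.00826 + 0.00207 + 0.00826 + 0.09314 + 0.00207 + 0.00949 = 0.14699.
So 1 − D = 0.85301, i.e. 0.853 to 3 decimal places.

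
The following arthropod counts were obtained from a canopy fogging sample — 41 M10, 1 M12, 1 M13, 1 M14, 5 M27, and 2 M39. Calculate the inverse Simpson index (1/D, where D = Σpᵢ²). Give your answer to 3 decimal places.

1.518

Total N = 41+1+1+1+5+2 = 51, so the proportions are 0.803922, 0.019608, 0.019608, 0.019608, 0.098039, 0.039216 (working shown to 6 dp, full precision carried).
D = 0.803922² + 0.019608² + 0.019608² + 0.019608² + 0.098039² + 0.039216² = 0.646290 + 0.000384 + 0.000384 + 0.000384 + 0.009612 + 0.001538 = 0.658593.
So 1/D = 1.51839, i.e. 1.518 to 3 decimal places.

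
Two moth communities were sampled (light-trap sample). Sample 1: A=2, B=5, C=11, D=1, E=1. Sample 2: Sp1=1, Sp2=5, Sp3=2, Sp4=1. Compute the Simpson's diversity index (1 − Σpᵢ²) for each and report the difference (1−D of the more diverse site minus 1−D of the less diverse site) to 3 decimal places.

0.003

Sample 1: N=20, proportions 0.1, 0.25, 0.55, 0.05, 0.05, giving 1−D = 0.62000 (working shown to 5 dp, full precision carried).
Sample 2: N=9, proportions 0.11111, 0.55556, 0.22222, 0.11111, giving 1−D = 0.61728.
Difference = |0.62000 − 0.61728| = 0.00272, i.e. 0.003 to 3 decimal places.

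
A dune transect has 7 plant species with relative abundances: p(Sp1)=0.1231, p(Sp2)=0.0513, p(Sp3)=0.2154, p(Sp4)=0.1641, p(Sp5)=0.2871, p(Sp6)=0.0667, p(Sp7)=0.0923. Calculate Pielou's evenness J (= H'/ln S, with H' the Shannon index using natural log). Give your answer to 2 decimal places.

H' = −Σ pᵢ ln pᵢ = −((-0.2579) + (-0.1524) + (-0.3307) + (-0.2966) + (-0.3583) + (-0.1806) + (-0.2199)) = 1.7963 (working shown to 4 dp, full precision carried).
With S = 7 species, ln S = 1.9459, so J = 1.7963/1.9459 = 0.9231, i.e. 0.92 to 2 decimal places.

0.92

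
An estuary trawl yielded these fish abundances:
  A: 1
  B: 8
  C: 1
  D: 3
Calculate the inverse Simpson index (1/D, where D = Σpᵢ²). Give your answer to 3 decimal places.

2.253

Total N = 1+8+1+3 = 13, so the proportions are 0.076923, 0.615385, 0.076923, 0.230769 (working shown to 6 dp, full precision carried).
D = 0.076923² + 0.615385² + 0.076923² + 0.230769² = 0.005917 + 0.378698 + 0.005917 + 0.053254 = 0.443787.
So 1/D = 2.25333, i.e. 2.253 to 3 decimal places.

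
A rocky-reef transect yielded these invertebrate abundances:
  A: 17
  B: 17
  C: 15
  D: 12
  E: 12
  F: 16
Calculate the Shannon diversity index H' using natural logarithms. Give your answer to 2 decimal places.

Total N = 17+17+15+12+12+16 = 89, so the proportions are 0.191, 0.191, 0.1685, 0.1348, 0.1348, 0.1798 (working shown to 4 dp, full precision carried).
Each pᵢ ln pᵢ term: 0.191×(-1.6554)=-0.3162, 0.191×(-1.6554)=-0.3162, 0.1685×(-1.7806)=-0.3001, 0.1348×(-2.0037)=-0.2702, 0.1348×(-2.0037)=-0.2702, 0.1798×(-1.7160)=-0.3085.
Sum = -1.7813, so H' = 1.78.

1.78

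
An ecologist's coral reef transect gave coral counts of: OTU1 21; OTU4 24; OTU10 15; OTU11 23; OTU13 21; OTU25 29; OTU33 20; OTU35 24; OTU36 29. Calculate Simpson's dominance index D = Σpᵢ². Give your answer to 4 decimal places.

0.1148

Total N = 21+24+15+23+21+29+20+24+29 = 206, so the proportions are 0.101942, 0.116505, 0.072816, 0.11165, 0.101942, 0.140777, 0.097087, 0.116505, 0.140777 (working shown to 6 dp, full precision carried).
D = 0.101942² + 0.116505² + 0.072816² + 0.11165² + 0.101942² + 0.140777² + 0.097087² + 0.116505² + 0.140777² = 0.010392 + 0.013573 + 0.005302 + 0.012466 + 0.010392 + 0.019818 + 0.009426 + 0.013573 + 0.019818 = 0.114761.
To 4 decimal places, D = 0.1148.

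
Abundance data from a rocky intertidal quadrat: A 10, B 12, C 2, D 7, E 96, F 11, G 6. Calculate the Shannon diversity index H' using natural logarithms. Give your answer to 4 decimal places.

1.1979

Total N = 10+12+2+7+96+11+6 = 144, so the proportions are 0.069444, 0.083333, 0.013889, 0.048611, 0.666667, 0.076389, 0.041667 (working shown to 6 dp, full precision carried).
Each pᵢ ln pᵢ term: 0.069444×(-2.667228)=-0.185224, 0.083333×(-2.484907)=-0.207076, 0.013889×(-4.276666)=-0.059398, 0.048611×(-3.023903)=-0.146995, 0.666667×(-0.405465)=-0.270310, 0.076389×(-2.571918)=-0.196466, 0.041667×(-3.178054)=-0.132419.
Sum = -1.197888, so H' = 1.1979.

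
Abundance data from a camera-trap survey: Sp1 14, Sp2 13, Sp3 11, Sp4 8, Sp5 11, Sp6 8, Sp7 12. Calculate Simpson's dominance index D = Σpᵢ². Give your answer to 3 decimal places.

Total N = 14+13+11+8+11+8+12 = 77, so the proportions are 0.18182, 0.16883, 0.14286, 0.1039, 0.14286, 0.1039, 0.15584 (working shown to 5 dp, full precision carried).
D = 0.18182² + 0.16883² + 0.14286² + 0.1039² + 0.14286² + 0.1039² + 0.15584² = 0.03306 + 0.02850 + 0.02041 + 0.01079 + 0.02041 + 0.01079 + 0.02429 = 0.14825.
To 3 decimal places, D = 0.148.

0.148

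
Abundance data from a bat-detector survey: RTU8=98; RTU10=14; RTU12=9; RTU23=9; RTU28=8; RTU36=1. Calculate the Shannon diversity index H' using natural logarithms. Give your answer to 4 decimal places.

Total N = 98+14+9+9+8+1 = 139, so the proportions are 0.705036, 0.100719, 0.064748, 0.064748, 0.057554, 0.007194 (working shown to 6 dp, full precision carried).
Each pᵢ ln pᵢ term: 0.705036×(-0.349506)=-0.246415, 0.100719×(-2.295417)=-0.231193, 0.064748×(-2.737249)=-0.177232, 0.064748×(-2.737249)=-0.177232, 0.057554×(-2.855032)=-0.164318, 0.007194×(-4.934474)=-0.035500.
Sum = -1.031890, so H' = 1.0319.

1.0319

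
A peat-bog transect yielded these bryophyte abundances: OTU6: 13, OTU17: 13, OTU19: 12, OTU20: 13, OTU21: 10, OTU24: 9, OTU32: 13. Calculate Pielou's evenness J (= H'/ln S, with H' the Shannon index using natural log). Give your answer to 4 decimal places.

Total N = 13+13+12+13+10+9+13 = 83, so the proportions are 0.156627, 0.156627, 0.144578, 0.156627, 0.120482, 0.108434, 0.156627 (working shown to 6 dp, full precision carried).
H' = −Σ pᵢ ln pᵢ = −((-0.290369) + (-0.290369) + (-0.279605) + (-0.290369) + (-0.254971) + (-0.240898) + (-0.290369)) = 1.936948.
With S = 7 species, ln S = 1.945910, so J = 1.936948/1.945910 = 0.995394, i.e. 0.9954 to 4 decimal places.

0.9954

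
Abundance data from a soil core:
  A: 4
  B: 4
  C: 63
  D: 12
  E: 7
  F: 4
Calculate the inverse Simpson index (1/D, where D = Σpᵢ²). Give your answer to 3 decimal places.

2.099

Total N = 4+4+63+12+7+4 = 94, so the proportions are 0.042553, 0.042553, 0.670213, 0.12766, 0.074468, 0.042553 (working shown to 6 dp, full precision carried).
D = 0.042553² + 0.042553² + 0.670213² + 0.12766² + 0.074468² + 0.042553² = 0.001811 + 0.001811 + 0.449185 + 0.016297 + 0.005545 + 0.001811 = 0.476460.
So 1/D = 2.09881, i.e. 2.099 to 3 decimal places.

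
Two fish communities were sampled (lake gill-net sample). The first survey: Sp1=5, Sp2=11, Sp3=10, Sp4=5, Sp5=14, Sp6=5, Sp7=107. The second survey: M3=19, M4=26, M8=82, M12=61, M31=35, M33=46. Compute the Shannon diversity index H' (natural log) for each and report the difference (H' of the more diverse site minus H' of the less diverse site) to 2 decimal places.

The first survey: N=157, proportions 0.0318, 0.0701, 0.0637, 0.0318, 0.0892, 0.0318, 0.6815, giving H' = 1.1678 (working shown to 4 dp, full precision carried).
The second survey: N=269, proportions 0.0706, 0.0967, 0.3048, 0.2268, 0.1301, 0.171, giving H' = 1.6790.
Difference = |1.1678 − 1.6790| = 0.5112, i.e. 0.51 to 2 decimal places.

0.51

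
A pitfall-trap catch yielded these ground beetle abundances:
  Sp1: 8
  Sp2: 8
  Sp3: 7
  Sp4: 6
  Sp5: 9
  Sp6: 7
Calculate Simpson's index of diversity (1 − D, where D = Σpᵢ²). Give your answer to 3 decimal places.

0.831

Total N = 8+8+7+6+9+7 = 45, so the proportions are 0.17778, 0.17778, 0.15556, 0.13333, 0.2, 0.15556 (working shown to 5 dp, full precision carried).
D = 0.17778² + 0.17778² + 0.15556² + 0.13333² + 0.2² + 0.15556² = 0.03160 + 0.03160 + 0.02420 + 0.01778 + 0.04000 + 0.02420 = 0.16938.
So 1 − D = 0.83062, i.e. 0.831 to 3 decimal places.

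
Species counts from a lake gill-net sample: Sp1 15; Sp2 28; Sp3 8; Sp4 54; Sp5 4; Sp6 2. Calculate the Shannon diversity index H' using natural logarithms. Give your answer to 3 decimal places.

1.350

Total N = 15+28+8+54+4+2 = 111, so the proportions are 0.13514, 0.25225, 0.07207, 0.48649, 0.03604, 0.01802 (working shown to 5 dp, full precision carried).
Each pᵢ ln pᵢ term: 0.13514×(-2.00148)=-0.27047, 0.25225×(-1.37733)=-0.34743, 0.07207×(-2.63009)=-0.18956, 0.48649×(-0.72055)=-0.35054, 0.03604×(-3.32324)=-0.11976, 0.01802×(-4.01638)=-0.07237.
Sum = -1.35012, so H' = 1.350.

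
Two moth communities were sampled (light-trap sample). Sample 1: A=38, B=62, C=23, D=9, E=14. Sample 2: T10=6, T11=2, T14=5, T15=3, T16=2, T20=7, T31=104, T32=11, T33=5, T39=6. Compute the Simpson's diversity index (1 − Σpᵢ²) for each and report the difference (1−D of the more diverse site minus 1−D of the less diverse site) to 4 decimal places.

0.2020

Sample 1: N=146, proportions 0.260274, 0.4246575, 0.1575342, 0.0616438, 0.0958904, giving 1−D = 0.7141115 (working shown to 7 dp, full precision carried).
Sample 2: N=151, proportions 0.0397351, 0.013245, 0.0331126, 0.0198675, 0.013245, 0.0463576, 0.6887417, 0.0728477, 0.0331126, 0.0397351, giving 1−D = 0.5120828.
Difference = |0.7141115 − 0.5120828| = 0.2020287, i.e. 0.2020 to 4 decimal places.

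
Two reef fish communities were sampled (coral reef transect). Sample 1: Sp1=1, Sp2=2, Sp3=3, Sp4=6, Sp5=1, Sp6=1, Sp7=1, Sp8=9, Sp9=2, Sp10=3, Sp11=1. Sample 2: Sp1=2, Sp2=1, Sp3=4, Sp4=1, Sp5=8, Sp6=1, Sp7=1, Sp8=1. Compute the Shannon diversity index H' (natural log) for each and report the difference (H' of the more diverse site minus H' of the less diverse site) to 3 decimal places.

Sample 1: N=30, proportions 0.03333, 0.06667, 0.1, 0.2, 0.03333, 0.03333, 0.03333, 0.3, 0.06667, 0.1, 0.03333, giving H' = 2.07154 (working shown to 5 dp, full precision carried).
Sample 2: N=19, proportions 0.10526, 0.05263, 0.21053, 0.05263, 0.42105, 0.05263, 0.05263, 0.05263, giving H' = 1.70407.
Difference = |2.07154 − 1.70407| = 0.36747, i.e. 0.367 to 3 decimal places.

0.367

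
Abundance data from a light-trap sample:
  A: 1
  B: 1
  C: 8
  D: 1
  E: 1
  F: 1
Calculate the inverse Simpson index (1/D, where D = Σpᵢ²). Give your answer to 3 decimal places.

2.449

Total N = 1+1+8+1+1+1 = 13, so the proportions are 0.076923, 0.076923, 0.615385, 0.076923, 0.076923, 0.076923 (working shown to 6 dp, full precision carried).
D = 0.076923² + 0.076923² + 0.615385² + 0.076923² + 0.076923² + 0.076923² = 0.005917 + 0.005917 + 0.378698 + 0.005917 + 0.005917 + 0.005917 = 0.408284.
So 1/D = 2.44928, i.e. 2.449 to 3 decimal places.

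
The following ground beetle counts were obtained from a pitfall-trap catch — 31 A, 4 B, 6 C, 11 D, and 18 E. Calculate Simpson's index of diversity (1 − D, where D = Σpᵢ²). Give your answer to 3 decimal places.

0.702

Total N = 31+4+6+11+18 = 70, so the proportions are 0.44286, 0.05714, 0.08571, 0.15714, 0.25714 (working shown to 5 dp, full precision carried).
D = 0.44286² + 0.05714² + 0.08571² + 0.15714² + 0.25714² = 0.19612 + 0.00327 + 0.00735 + 0.02469 + 0.06612 = 0.29755.
So 1 − D = 0.70245, i.e. 0.702 to 3 decimal places.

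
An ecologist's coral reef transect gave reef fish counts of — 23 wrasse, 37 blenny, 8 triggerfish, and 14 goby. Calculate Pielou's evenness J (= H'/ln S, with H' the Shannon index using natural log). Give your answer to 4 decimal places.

0.8977

Total N = 23+37+8+14 = 82, so the proportions are 0.280488, 0.45122, 0.097561, 0.170732 (working shown to 6 dp, full precision carried).
H' = −Σ pᵢ ln pᵢ = −((-0.356563) + (-0.359081) + (-0.227051) + (-0.301796)) = 1.244492.
With S = 4 species, ln S = 1.386294, so J = 1.244492/1.386294 = 0.897711, i.e. 0.8977 to 4 decimal places.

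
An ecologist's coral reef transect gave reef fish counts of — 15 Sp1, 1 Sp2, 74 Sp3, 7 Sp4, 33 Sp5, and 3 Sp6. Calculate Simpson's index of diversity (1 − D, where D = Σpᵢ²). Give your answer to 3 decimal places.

Total N = 15+1+74+7+33+3 = 133, so the proportions are 0.11278, 0.00752, 0.55639, 0.05263, 0.24812, 0.02256 (working shown to 5 dp, full precision carried).
D = 0.11278² + 0.00752² + 0.55639² + 0.05263² + 0.24812² + 0.02256² = 0.01272 + 0.00006 + 0.30957 + 0.00277 + 0.06156 + 0.00051 = 0.38719.
So 1 − D = 0.61281, i.e. 0.613 to 3 decimal places.

0.613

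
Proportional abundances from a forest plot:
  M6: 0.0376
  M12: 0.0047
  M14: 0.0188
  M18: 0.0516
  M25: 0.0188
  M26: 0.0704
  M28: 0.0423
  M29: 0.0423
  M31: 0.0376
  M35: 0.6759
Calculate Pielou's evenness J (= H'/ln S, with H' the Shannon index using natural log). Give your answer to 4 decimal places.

0.5617

H' = −Σ pᵢ ln pᵢ = −((-0.123356) + (-0.025193) + (-0.074709) + (-0.152954) + (-0.074709) + (-0.186811) + (-0.133794) + (-0.133794) + (-0.123356) + (-0.264757)) = 1.293433 (working shown to 6 dp, full precision carried).
With S = 10 species, ln S = 2.302585, so J = 1.293433/2.302585 = 0.561731, i.e. 0.5617 to 4 decimal places.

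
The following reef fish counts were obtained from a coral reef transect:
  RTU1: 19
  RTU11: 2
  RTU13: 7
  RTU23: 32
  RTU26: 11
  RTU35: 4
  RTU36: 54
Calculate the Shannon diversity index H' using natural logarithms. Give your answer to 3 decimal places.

1.533

Total N = 19+2+7+32+11+4+54 = 129, so the proportions are 0.14729, 0.0155, 0.05426, 0.24806, 0.08527, 0.03101, 0.4186 (working shown to 5 dp, full precision carried).
Each pᵢ ln pᵢ term: 0.14729×(-1.91537)=-0.28211, 0.0155×(-4.16667)=-0.06460, 0.05426×(-2.91390)=-0.15812, 0.24806×(-1.39408)=-0.34582, 0.08527×(-2.46192)=-0.20993, 0.03101×(-3.47352)=-0.10771, 0.4186×(-0.87083)=-0.36453.
Sum = -1.53281, so H' = 1.533.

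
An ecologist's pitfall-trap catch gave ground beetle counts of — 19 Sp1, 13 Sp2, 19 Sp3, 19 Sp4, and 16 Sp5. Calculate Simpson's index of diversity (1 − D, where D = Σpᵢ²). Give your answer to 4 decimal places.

0.7961

Total N = 19+13+19+19+16 = 86, so the proportions are 0.22093, 0.151163, 0.22093, 0.22093, 0.186047 (working shown to 6 dp, full precision carried).
D = 0.22093² + 0.151163² + 0.22093² + 0.22093² + 0.186047² = 0.048810 + 0.022850 + 0.048810 + 0.048810 + 0.034613 = 0.203894.
So 1 − D = 0.796106, i.e. 0.7961 to 4 decimal places.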